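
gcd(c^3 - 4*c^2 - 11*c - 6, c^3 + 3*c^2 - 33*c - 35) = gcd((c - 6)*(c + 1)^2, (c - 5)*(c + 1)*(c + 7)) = c + 1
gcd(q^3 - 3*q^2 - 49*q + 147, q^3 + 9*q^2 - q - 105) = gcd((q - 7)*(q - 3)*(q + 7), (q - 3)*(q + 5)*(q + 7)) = q^2 + 4*q - 21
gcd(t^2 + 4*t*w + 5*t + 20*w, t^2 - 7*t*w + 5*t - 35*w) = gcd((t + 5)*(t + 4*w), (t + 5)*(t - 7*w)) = t + 5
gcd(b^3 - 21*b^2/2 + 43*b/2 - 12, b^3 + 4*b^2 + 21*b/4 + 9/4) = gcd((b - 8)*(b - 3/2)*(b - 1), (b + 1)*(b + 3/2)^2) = 1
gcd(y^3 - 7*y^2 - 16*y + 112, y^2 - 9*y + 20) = y - 4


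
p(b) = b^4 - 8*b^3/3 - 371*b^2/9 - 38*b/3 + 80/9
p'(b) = 4*b^3 - 8*b^2 - 742*b/9 - 38/3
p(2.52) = -287.16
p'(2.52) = -207.22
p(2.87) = -362.20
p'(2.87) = -220.62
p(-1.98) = -91.57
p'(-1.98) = 88.16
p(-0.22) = 9.71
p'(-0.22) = 5.04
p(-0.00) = 8.89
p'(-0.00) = -12.67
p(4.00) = -616.00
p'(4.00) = -214.44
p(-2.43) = -130.61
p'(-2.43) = 83.04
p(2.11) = -206.59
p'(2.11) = -184.67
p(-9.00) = 5288.89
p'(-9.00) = -2834.67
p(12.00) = 10048.89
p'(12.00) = 4758.00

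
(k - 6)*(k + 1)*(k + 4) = k^3 - k^2 - 26*k - 24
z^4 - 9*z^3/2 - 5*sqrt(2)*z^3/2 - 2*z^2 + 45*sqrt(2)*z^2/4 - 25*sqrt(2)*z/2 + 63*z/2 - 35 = (z - 5/2)*(z - 2)*(z - 7*sqrt(2)/2)*(z + sqrt(2))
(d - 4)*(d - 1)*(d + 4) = d^3 - d^2 - 16*d + 16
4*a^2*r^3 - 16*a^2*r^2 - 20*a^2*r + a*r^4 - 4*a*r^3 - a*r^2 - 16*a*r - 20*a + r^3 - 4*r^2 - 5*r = (4*a + r)*(r - 5)*(r + 1)*(a*r + 1)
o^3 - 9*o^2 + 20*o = o*(o - 5)*(o - 4)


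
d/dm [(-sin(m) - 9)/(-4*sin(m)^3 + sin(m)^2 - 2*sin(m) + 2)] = (-8*sin(m)^3 - 107*sin(m)^2 + 18*sin(m) - 20)*cos(m)/(4*sin(m)^3 - sin(m)^2 + 2*sin(m) - 2)^2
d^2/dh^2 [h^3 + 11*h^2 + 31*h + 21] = 6*h + 22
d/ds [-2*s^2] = -4*s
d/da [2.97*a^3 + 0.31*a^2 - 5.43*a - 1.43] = 8.91*a^2 + 0.62*a - 5.43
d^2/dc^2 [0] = 0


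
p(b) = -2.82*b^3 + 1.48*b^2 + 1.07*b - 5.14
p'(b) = -8.46*b^2 + 2.96*b + 1.07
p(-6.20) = 717.20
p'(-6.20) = -342.48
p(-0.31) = -5.25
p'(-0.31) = -0.66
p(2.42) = -33.85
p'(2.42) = -41.31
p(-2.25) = 32.07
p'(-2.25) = -48.42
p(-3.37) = 115.99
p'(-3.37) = -104.98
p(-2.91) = 73.77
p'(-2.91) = -79.18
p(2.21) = -25.99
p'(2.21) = -33.71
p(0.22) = -4.86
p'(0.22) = 1.31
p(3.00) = -64.75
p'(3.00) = -66.19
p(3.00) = -64.75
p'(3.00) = -66.19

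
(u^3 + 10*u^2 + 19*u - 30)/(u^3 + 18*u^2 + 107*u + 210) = (u - 1)/(u + 7)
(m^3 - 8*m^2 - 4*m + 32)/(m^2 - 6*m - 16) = m - 2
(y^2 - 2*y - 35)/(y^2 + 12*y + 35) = (y - 7)/(y + 7)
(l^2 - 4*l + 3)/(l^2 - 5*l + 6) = (l - 1)/(l - 2)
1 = 1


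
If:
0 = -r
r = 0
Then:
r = 0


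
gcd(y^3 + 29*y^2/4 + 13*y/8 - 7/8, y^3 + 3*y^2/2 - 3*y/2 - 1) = y + 1/2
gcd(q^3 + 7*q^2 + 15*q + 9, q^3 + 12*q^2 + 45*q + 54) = q^2 + 6*q + 9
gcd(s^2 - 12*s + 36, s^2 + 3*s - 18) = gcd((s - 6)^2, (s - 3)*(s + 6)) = 1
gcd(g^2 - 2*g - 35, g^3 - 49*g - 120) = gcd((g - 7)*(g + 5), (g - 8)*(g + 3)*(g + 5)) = g + 5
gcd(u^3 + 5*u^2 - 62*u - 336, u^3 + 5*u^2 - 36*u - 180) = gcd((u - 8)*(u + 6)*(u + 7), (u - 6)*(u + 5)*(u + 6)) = u + 6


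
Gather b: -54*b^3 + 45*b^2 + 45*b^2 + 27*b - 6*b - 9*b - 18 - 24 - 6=-54*b^3 + 90*b^2 + 12*b - 48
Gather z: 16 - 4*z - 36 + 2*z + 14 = -2*z - 6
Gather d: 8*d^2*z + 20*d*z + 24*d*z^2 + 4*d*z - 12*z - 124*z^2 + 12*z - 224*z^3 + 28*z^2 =8*d^2*z + d*(24*z^2 + 24*z) - 224*z^3 - 96*z^2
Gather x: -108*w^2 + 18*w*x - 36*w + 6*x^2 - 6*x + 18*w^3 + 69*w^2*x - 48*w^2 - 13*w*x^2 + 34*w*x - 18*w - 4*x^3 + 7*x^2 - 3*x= 18*w^3 - 156*w^2 - 54*w - 4*x^3 + x^2*(13 - 13*w) + x*(69*w^2 + 52*w - 9)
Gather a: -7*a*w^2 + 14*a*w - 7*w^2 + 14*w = a*(-7*w^2 + 14*w) - 7*w^2 + 14*w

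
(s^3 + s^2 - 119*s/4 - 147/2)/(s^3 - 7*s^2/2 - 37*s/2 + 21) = (s + 7/2)/(s - 1)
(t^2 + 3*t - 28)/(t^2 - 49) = (t - 4)/(t - 7)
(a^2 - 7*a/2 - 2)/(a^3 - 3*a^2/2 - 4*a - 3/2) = (a - 4)/(a^2 - 2*a - 3)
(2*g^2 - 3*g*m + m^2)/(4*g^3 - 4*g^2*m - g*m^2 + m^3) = 1/(2*g + m)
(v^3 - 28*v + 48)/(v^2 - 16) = (v^2 + 4*v - 12)/(v + 4)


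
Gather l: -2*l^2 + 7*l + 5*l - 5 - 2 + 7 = -2*l^2 + 12*l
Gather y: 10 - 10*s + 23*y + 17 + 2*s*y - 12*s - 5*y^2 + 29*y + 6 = -22*s - 5*y^2 + y*(2*s + 52) + 33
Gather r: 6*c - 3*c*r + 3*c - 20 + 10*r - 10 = 9*c + r*(10 - 3*c) - 30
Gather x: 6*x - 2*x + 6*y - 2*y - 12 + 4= 4*x + 4*y - 8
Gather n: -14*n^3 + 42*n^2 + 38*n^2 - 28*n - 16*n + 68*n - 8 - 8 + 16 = -14*n^3 + 80*n^2 + 24*n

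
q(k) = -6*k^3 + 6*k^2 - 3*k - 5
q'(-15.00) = -4233.00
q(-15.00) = 21640.00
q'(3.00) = -129.00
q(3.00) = -122.00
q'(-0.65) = -18.40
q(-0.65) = 1.13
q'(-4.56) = -432.00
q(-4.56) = 702.35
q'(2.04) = -53.43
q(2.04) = -37.09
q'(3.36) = -165.89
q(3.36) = -174.94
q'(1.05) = -10.24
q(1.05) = -8.48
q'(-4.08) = -351.60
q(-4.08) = 514.62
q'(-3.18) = -223.18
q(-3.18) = 258.16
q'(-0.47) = -12.62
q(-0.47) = -1.64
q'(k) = -18*k^2 + 12*k - 3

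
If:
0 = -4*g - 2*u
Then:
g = -u/2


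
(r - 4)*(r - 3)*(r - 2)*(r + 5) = r^4 - 4*r^3 - 19*r^2 + 106*r - 120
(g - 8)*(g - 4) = g^2 - 12*g + 32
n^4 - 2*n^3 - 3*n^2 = n^2*(n - 3)*(n + 1)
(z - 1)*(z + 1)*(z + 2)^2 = z^4 + 4*z^3 + 3*z^2 - 4*z - 4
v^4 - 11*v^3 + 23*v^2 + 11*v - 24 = (v - 8)*(v - 3)*(v - 1)*(v + 1)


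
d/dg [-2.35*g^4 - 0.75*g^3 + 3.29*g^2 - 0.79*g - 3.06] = -9.4*g^3 - 2.25*g^2 + 6.58*g - 0.79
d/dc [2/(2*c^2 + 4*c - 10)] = 2*(-c - 1)/(c^2 + 2*c - 5)^2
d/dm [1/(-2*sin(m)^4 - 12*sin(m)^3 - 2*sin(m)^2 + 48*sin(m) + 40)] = (2*sin(m)^3 + 9*sin(m)^2 + sin(m) - 12)*cos(m)/(sin(m)^4 + 6*sin(m)^3 + sin(m)^2 - 24*sin(m) - 20)^2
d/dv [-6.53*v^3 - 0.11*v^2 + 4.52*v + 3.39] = -19.59*v^2 - 0.22*v + 4.52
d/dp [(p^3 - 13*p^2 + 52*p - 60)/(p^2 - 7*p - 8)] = (p^4 - 14*p^3 + 15*p^2 + 328*p - 836)/(p^4 - 14*p^3 + 33*p^2 + 112*p + 64)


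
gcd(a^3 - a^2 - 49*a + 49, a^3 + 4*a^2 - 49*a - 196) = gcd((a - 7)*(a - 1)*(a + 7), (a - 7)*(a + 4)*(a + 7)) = a^2 - 49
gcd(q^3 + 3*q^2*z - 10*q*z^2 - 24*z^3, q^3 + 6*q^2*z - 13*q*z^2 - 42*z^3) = -q^2 + q*z + 6*z^2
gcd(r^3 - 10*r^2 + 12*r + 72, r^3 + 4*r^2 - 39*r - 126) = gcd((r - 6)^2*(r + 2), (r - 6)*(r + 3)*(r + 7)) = r - 6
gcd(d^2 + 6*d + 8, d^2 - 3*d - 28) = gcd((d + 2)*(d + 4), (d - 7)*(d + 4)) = d + 4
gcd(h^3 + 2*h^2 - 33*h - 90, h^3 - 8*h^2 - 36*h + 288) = h - 6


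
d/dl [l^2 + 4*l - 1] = 2*l + 4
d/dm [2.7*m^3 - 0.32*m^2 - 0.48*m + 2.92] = 8.1*m^2 - 0.64*m - 0.48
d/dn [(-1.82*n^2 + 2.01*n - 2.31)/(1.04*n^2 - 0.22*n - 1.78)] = (-1.69*n^2 + 11.284*n - 4.086)/(1.0816*n^4 - 0.4576*n^3 - 3.654*n^2 + 0.7832*n + 3.1684)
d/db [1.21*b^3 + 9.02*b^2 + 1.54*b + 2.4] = 3.63*b^2 + 18.04*b + 1.54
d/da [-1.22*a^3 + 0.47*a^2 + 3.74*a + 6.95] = -3.66*a^2 + 0.94*a + 3.74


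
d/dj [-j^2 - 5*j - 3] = -2*j - 5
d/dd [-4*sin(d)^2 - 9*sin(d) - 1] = -(8*sin(d) + 9)*cos(d)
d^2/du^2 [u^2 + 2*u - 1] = 2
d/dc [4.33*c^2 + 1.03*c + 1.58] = 8.66*c + 1.03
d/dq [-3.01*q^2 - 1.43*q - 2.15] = -6.02*q - 1.43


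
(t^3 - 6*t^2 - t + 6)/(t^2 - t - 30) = (t^2 - 1)/(t + 5)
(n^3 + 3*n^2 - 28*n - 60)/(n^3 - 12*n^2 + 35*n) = (n^2 + 8*n + 12)/(n*(n - 7))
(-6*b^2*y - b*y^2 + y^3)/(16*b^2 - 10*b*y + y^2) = y*(-6*b^2 - b*y + y^2)/(16*b^2 - 10*b*y + y^2)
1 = 1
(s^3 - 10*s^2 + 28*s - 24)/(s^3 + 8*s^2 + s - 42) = (s^2 - 8*s + 12)/(s^2 + 10*s + 21)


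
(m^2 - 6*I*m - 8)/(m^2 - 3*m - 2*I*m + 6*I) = (m - 4*I)/(m - 3)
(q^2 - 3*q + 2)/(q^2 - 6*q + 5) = (q - 2)/(q - 5)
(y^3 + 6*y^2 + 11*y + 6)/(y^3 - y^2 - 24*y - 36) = (y + 1)/(y - 6)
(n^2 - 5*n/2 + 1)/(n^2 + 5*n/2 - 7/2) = (2*n^2 - 5*n + 2)/(2*n^2 + 5*n - 7)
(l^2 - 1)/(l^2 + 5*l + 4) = (l - 1)/(l + 4)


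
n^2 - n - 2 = (n - 2)*(n + 1)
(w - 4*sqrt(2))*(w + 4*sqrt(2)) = w^2 - 32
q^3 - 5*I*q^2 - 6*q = q*(q - 3*I)*(q - 2*I)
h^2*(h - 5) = h^3 - 5*h^2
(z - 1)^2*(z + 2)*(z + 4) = z^4 + 4*z^3 - 3*z^2 - 10*z + 8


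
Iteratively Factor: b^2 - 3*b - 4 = (b + 1)*(b - 4)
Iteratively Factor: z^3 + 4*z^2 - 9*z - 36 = (z + 3)*(z^2 + z - 12) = (z + 3)*(z + 4)*(z - 3)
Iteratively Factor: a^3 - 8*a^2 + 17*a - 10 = (a - 1)*(a^2 - 7*a + 10) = (a - 2)*(a - 1)*(a - 5)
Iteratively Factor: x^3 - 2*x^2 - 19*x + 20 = (x - 1)*(x^2 - x - 20) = (x - 1)*(x + 4)*(x - 5)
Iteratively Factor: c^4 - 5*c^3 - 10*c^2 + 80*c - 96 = (c - 4)*(c^3 - c^2 - 14*c + 24) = (c - 4)*(c - 3)*(c^2 + 2*c - 8) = (c - 4)*(c - 3)*(c + 4)*(c - 2)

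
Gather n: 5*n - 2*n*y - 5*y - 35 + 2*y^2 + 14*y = n*(5 - 2*y) + 2*y^2 + 9*y - 35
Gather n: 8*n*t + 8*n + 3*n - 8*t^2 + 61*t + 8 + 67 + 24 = n*(8*t + 11) - 8*t^2 + 61*t + 99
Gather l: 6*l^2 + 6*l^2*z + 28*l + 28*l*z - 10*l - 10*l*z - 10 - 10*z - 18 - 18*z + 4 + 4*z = l^2*(6*z + 6) + l*(18*z + 18) - 24*z - 24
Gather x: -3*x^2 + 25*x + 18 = -3*x^2 + 25*x + 18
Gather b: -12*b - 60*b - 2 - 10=-72*b - 12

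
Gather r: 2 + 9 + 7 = 18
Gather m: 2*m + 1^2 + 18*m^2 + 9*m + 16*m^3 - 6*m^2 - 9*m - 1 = 16*m^3 + 12*m^2 + 2*m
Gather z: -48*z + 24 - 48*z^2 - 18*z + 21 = -48*z^2 - 66*z + 45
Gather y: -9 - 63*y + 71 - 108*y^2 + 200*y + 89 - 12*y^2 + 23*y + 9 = -120*y^2 + 160*y + 160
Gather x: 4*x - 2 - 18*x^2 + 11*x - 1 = -18*x^2 + 15*x - 3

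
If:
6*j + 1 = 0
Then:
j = -1/6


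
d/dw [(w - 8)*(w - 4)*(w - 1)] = 3*w^2 - 26*w + 44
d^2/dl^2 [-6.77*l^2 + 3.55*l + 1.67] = -13.5400000000000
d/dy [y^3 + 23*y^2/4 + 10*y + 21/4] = 3*y^2 + 23*y/2 + 10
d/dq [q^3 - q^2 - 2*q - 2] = 3*q^2 - 2*q - 2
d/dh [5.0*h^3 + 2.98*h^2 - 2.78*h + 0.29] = 15.0*h^2 + 5.96*h - 2.78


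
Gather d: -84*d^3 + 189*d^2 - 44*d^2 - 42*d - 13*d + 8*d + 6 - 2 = -84*d^3 + 145*d^2 - 47*d + 4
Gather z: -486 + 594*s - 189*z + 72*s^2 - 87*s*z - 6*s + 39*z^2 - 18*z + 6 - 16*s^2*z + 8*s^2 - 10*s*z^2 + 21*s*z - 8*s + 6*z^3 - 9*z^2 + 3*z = 80*s^2 + 580*s + 6*z^3 + z^2*(30 - 10*s) + z*(-16*s^2 - 66*s - 204) - 480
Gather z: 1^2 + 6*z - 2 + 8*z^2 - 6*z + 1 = 8*z^2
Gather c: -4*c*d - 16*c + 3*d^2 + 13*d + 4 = c*(-4*d - 16) + 3*d^2 + 13*d + 4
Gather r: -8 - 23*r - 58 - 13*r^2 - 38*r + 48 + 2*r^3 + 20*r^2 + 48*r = 2*r^3 + 7*r^2 - 13*r - 18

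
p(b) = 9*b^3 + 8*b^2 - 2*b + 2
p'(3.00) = 289.00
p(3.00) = 311.00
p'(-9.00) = 2041.00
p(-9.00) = -5893.00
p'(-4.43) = 456.99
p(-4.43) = -614.59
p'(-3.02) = 195.93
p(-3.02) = -166.89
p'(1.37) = 70.60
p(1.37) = 37.42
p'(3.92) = 475.61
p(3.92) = 659.22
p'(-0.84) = 3.61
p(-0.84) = 3.99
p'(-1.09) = 12.64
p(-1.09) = 2.03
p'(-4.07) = 380.13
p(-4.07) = -464.11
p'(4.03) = 500.98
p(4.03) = 712.92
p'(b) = 27*b^2 + 16*b - 2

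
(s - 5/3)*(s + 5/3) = s^2 - 25/9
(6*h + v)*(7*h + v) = 42*h^2 + 13*h*v + v^2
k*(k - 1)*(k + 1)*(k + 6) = k^4 + 6*k^3 - k^2 - 6*k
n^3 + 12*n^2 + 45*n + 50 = (n + 2)*(n + 5)^2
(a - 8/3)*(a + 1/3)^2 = a^3 - 2*a^2 - 5*a/3 - 8/27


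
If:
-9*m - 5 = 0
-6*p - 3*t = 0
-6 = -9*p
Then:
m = -5/9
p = 2/3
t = -4/3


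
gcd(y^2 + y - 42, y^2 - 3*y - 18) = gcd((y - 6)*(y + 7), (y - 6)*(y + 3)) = y - 6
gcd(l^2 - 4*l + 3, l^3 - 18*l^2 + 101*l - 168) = l - 3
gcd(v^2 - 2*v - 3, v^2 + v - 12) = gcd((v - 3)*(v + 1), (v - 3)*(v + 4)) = v - 3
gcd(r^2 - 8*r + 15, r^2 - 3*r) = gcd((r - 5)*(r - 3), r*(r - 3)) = r - 3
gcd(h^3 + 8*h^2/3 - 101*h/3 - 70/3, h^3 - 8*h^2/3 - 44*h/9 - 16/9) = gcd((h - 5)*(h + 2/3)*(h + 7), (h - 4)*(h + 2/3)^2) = h + 2/3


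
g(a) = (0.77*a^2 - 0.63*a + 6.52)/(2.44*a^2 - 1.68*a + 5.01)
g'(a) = (1.68 - 4.88*a)*(0.77*a^2 - 0.63*a + 6.52)/(2.44*a^2 - 1.68*a + 5.01)^2 + (1.54*a - 0.63)/(2.44*a^2 - 1.68*a + 5.01) = (0.243600000000001*a^2 - 24.1022*a + 7.7973)/(5.9536*a^4 - 8.1984*a^3 + 27.2712*a^2 - 16.8336*a + 25.1001)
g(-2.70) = 0.51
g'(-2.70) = 0.10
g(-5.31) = 0.38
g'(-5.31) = 0.02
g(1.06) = 1.13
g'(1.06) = -0.49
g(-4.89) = 0.39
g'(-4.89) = 0.03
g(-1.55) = 0.69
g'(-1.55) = 0.25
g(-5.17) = 0.38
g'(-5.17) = 0.02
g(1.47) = 0.93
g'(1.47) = -0.44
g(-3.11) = 0.47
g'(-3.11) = 0.07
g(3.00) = 0.53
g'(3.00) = -0.13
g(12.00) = 0.33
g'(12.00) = -0.00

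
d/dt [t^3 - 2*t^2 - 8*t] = 3*t^2 - 4*t - 8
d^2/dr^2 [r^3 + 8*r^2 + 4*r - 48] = 6*r + 16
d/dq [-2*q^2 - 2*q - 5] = -4*q - 2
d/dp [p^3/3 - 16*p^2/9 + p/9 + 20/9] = p^2 - 32*p/9 + 1/9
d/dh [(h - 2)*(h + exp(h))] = h + (h - 2)*(exp(h) + 1) + exp(h)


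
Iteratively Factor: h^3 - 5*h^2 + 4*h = (h - 4)*(h^2 - h) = (h - 4)*(h - 1)*(h)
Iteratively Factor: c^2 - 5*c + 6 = (c - 2)*(c - 3)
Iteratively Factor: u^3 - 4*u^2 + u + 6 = (u - 3)*(u^2 - u - 2) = (u - 3)*(u + 1)*(u - 2)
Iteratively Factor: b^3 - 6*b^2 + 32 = (b + 2)*(b^2 - 8*b + 16) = (b - 4)*(b + 2)*(b - 4)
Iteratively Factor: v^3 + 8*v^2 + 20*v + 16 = (v + 4)*(v^2 + 4*v + 4) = (v + 2)*(v + 4)*(v + 2)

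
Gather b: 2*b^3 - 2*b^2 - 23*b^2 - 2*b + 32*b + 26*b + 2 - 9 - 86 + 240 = 2*b^3 - 25*b^2 + 56*b + 147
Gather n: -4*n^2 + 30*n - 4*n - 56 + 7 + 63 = -4*n^2 + 26*n + 14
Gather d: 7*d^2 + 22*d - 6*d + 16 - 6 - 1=7*d^2 + 16*d + 9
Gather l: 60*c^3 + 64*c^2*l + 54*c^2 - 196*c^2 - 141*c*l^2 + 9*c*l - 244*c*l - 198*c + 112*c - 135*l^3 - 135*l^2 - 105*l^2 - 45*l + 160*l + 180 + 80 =60*c^3 - 142*c^2 - 86*c - 135*l^3 + l^2*(-141*c - 240) + l*(64*c^2 - 235*c + 115) + 260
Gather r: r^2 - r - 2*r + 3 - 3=r^2 - 3*r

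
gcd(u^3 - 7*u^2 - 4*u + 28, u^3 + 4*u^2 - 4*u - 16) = u^2 - 4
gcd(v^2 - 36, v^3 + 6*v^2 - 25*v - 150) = v + 6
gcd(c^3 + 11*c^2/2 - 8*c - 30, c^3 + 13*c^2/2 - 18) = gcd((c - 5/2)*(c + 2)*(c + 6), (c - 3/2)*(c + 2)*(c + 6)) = c^2 + 8*c + 12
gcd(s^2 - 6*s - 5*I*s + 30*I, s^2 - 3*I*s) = 1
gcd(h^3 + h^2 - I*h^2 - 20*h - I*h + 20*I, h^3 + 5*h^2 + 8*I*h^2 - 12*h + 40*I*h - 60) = h + 5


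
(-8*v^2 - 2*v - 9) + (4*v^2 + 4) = -4*v^2 - 2*v - 5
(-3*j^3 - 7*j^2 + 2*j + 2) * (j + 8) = -3*j^4 - 31*j^3 - 54*j^2 + 18*j + 16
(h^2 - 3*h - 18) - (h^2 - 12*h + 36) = 9*h - 54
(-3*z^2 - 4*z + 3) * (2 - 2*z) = 6*z^3 + 2*z^2 - 14*z + 6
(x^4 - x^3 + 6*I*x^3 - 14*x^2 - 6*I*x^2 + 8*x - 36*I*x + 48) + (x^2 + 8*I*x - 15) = x^4 - x^3 + 6*I*x^3 - 13*x^2 - 6*I*x^2 + 8*x - 28*I*x + 33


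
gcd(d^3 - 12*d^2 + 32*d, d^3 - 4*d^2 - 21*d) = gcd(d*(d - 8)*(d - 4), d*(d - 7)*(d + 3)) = d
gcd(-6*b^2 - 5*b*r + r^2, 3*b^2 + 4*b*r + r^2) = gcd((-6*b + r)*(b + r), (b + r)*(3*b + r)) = b + r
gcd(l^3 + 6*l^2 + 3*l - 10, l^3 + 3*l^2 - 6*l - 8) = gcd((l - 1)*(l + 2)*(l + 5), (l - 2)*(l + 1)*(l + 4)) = 1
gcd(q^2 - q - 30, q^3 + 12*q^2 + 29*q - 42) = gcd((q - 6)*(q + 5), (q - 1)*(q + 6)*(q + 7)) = 1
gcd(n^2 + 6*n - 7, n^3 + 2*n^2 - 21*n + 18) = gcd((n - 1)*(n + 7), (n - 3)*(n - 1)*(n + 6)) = n - 1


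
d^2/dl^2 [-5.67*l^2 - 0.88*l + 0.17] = -11.3400000000000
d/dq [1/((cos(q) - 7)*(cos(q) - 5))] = 2*(cos(q) - 6)*sin(q)/((cos(q) - 7)^2*(cos(q) - 5)^2)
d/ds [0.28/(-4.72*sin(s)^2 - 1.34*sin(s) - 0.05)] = (2.6432*sin(s) + 0.3752)*cos(s)/(4.72*sin(s)^2 + 1.34*sin(s) + 0.05)^2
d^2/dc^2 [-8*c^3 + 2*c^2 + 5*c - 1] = 4 - 48*c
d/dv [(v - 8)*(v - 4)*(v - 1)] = 3*v^2 - 26*v + 44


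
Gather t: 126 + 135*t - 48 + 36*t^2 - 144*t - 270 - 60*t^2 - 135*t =-24*t^2 - 144*t - 192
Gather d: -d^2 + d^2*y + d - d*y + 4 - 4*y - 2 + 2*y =d^2*(y - 1) + d*(1 - y) - 2*y + 2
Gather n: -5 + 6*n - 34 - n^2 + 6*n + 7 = -n^2 + 12*n - 32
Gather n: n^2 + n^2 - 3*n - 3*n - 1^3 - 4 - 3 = 2*n^2 - 6*n - 8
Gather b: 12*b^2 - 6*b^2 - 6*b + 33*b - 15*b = 6*b^2 + 12*b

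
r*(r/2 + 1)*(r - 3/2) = r^3/2 + r^2/4 - 3*r/2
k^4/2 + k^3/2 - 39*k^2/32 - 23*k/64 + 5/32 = (k/2 + 1/4)*(k - 5/4)*(k - 1/4)*(k + 2)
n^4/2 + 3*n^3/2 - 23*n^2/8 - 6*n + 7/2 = (n/2 + 1)*(n - 2)*(n - 1/2)*(n + 7/2)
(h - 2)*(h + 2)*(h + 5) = h^3 + 5*h^2 - 4*h - 20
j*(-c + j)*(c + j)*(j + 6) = -c^2*j^2 - 6*c^2*j + j^4 + 6*j^3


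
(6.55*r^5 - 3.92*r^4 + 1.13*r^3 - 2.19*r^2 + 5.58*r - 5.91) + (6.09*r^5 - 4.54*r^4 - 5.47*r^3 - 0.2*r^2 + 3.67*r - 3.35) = 12.64*r^5 - 8.46*r^4 - 4.34*r^3 - 2.39*r^2 + 9.25*r - 9.26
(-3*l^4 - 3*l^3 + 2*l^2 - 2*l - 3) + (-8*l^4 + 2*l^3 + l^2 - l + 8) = -11*l^4 - l^3 + 3*l^2 - 3*l + 5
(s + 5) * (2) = 2*s + 10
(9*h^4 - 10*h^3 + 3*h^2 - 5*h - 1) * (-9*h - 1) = -81*h^5 + 81*h^4 - 17*h^3 + 42*h^2 + 14*h + 1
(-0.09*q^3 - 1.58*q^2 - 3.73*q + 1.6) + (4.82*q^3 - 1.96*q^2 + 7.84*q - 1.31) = 4.73*q^3 - 3.54*q^2 + 4.11*q + 0.29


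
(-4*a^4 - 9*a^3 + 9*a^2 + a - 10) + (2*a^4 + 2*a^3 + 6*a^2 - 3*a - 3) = -2*a^4 - 7*a^3 + 15*a^2 - 2*a - 13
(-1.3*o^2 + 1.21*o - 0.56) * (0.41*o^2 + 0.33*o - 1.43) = -0.533*o^4 + 0.0670999999999999*o^3 + 2.0287*o^2 - 1.9151*o + 0.8008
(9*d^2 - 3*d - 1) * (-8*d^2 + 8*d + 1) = -72*d^4 + 96*d^3 - 7*d^2 - 11*d - 1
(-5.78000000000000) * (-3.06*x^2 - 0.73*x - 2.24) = 17.6868*x^2 + 4.2194*x + 12.9472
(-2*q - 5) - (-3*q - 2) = q - 3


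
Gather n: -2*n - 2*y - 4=-2*n - 2*y - 4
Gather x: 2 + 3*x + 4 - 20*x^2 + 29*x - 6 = -20*x^2 + 32*x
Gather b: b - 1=b - 1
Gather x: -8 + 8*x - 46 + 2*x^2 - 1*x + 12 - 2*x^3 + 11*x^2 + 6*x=-2*x^3 + 13*x^2 + 13*x - 42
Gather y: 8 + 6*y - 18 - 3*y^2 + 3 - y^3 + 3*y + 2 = -y^3 - 3*y^2 + 9*y - 5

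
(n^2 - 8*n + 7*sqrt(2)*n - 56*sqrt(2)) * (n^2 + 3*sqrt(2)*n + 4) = n^4 - 8*n^3 + 10*sqrt(2)*n^3 - 80*sqrt(2)*n^2 + 46*n^2 - 368*n + 28*sqrt(2)*n - 224*sqrt(2)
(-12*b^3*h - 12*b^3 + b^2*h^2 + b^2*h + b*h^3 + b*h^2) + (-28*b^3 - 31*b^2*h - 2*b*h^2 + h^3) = -12*b^3*h - 40*b^3 + b^2*h^2 - 30*b^2*h + b*h^3 - b*h^2 + h^3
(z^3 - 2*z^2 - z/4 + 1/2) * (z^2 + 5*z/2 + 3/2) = z^5 + z^4/2 - 15*z^3/4 - 25*z^2/8 + 7*z/8 + 3/4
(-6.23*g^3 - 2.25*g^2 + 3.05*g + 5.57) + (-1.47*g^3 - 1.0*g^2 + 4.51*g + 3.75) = -7.7*g^3 - 3.25*g^2 + 7.56*g + 9.32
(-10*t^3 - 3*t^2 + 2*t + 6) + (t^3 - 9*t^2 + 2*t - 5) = -9*t^3 - 12*t^2 + 4*t + 1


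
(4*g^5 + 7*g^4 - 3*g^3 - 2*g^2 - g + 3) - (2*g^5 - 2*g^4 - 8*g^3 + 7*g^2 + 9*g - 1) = 2*g^5 + 9*g^4 + 5*g^3 - 9*g^2 - 10*g + 4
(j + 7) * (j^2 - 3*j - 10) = j^3 + 4*j^2 - 31*j - 70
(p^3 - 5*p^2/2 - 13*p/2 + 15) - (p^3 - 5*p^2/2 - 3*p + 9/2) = 21/2 - 7*p/2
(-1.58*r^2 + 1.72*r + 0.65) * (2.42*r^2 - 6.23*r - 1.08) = -3.8236*r^4 + 14.0058*r^3 - 7.4362*r^2 - 5.9071*r - 0.702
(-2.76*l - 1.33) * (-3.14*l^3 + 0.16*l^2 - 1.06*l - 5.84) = 8.6664*l^4 + 3.7346*l^3 + 2.7128*l^2 + 17.5282*l + 7.7672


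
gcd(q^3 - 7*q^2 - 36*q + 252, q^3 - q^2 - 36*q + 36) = q^2 - 36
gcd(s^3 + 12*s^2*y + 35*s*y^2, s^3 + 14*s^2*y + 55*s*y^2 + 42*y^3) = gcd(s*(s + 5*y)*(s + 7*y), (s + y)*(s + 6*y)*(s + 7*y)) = s + 7*y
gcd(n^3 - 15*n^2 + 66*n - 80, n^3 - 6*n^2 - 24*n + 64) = n^2 - 10*n + 16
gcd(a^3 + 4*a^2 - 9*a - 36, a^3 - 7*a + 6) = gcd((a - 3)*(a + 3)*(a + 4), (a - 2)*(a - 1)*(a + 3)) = a + 3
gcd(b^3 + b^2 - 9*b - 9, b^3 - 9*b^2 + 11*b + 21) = b^2 - 2*b - 3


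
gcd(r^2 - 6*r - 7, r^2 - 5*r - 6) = r + 1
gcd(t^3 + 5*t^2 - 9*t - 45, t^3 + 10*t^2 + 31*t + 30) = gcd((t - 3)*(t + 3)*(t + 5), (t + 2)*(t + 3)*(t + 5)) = t^2 + 8*t + 15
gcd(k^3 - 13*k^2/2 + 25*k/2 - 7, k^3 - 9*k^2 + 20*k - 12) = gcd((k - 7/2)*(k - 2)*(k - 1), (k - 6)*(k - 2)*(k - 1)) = k^2 - 3*k + 2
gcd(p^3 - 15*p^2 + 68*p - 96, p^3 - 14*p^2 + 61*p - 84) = p^2 - 7*p + 12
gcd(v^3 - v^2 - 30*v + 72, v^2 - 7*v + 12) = v^2 - 7*v + 12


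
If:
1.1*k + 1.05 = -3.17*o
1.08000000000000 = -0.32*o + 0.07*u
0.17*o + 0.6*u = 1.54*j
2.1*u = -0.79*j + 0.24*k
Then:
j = 0.01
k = 8.18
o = -3.17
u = 0.93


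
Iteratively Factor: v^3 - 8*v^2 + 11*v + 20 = (v + 1)*(v^2 - 9*v + 20) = (v - 4)*(v + 1)*(v - 5)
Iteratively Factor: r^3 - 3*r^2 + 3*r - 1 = (r - 1)*(r^2 - 2*r + 1) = (r - 1)^2*(r - 1)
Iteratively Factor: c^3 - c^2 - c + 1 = (c - 1)*(c^2 - 1) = (c - 1)^2*(c + 1)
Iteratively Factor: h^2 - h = (h)*(h - 1)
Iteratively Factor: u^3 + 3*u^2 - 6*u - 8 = (u + 1)*(u^2 + 2*u - 8) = (u - 2)*(u + 1)*(u + 4)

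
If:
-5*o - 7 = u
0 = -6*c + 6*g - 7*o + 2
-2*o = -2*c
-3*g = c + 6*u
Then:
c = -86/45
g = -604/135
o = -86/45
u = 23/9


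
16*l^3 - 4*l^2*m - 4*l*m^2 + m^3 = (-4*l + m)*(-2*l + m)*(2*l + m)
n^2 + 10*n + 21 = (n + 3)*(n + 7)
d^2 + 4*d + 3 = (d + 1)*(d + 3)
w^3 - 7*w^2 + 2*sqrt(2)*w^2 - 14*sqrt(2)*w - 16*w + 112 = (w - 7)*(w - 2*sqrt(2))*(w + 4*sqrt(2))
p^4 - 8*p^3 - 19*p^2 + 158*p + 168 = (p - 7)*(p - 6)*(p + 1)*(p + 4)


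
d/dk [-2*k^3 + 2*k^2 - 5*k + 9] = -6*k^2 + 4*k - 5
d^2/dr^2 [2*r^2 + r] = 4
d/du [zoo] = 0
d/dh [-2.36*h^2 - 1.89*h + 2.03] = -4.72*h - 1.89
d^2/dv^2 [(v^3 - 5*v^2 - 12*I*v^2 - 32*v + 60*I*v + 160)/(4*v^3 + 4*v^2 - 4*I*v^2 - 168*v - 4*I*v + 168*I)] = (v^6*(-6 - 11*I) + v^5*(30 + 183*I) + v^4*(450 - 1503*I) + v^3*(-2518 + 2473*I) + v^2*(-5796 + 3474*I) + v*(-14340 - 4008*I) + 179684 - 31080*I)/(2*v^9 + v^8*(6 - 6*I) + v^7*(-252 - 18*I) + v^6*(-520 + 740*I) + v^5*(11070 + 1512*I) + v^4*(12090 - 31242*I) + v^3*(-179172 - 32254*I) + v^2*(-31752 + 454860*I) + v*(444528 + 10584*I) - 148176*I)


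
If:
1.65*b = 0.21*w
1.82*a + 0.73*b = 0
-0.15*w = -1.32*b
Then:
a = 0.00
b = 0.00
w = 0.00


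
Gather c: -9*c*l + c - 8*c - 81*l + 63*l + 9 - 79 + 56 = c*(-9*l - 7) - 18*l - 14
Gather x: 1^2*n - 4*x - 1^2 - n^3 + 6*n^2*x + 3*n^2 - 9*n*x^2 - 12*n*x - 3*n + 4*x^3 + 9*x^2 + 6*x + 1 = -n^3 + 3*n^2 - 2*n + 4*x^3 + x^2*(9 - 9*n) + x*(6*n^2 - 12*n + 2)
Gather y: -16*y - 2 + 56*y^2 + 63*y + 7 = 56*y^2 + 47*y + 5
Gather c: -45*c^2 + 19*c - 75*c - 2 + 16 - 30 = -45*c^2 - 56*c - 16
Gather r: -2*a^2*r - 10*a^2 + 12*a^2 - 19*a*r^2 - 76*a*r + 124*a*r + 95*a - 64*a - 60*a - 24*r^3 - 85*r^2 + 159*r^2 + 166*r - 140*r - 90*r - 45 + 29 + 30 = 2*a^2 - 29*a - 24*r^3 + r^2*(74 - 19*a) + r*(-2*a^2 + 48*a - 64) + 14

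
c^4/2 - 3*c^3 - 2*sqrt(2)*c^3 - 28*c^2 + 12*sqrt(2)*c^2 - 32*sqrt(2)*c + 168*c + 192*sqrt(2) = (c/2 + sqrt(2))*(c - 6)*(c - 8*sqrt(2))*(c + 2*sqrt(2))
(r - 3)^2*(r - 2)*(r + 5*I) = r^4 - 8*r^3 + 5*I*r^3 + 21*r^2 - 40*I*r^2 - 18*r + 105*I*r - 90*I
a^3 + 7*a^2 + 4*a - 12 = (a - 1)*(a + 2)*(a + 6)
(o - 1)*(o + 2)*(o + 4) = o^3 + 5*o^2 + 2*o - 8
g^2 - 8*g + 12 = (g - 6)*(g - 2)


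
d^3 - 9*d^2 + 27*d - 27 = (d - 3)^3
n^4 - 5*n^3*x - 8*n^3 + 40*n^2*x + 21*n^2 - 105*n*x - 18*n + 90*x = (n - 3)^2*(n - 2)*(n - 5*x)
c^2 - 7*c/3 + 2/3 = (c - 2)*(c - 1/3)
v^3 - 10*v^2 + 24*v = v*(v - 6)*(v - 4)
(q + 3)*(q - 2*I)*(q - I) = q^3 + 3*q^2 - 3*I*q^2 - 2*q - 9*I*q - 6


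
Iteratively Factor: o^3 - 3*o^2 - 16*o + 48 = (o - 4)*(o^2 + o - 12) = (o - 4)*(o - 3)*(o + 4)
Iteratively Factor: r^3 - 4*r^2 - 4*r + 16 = (r + 2)*(r^2 - 6*r + 8) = (r - 4)*(r + 2)*(r - 2)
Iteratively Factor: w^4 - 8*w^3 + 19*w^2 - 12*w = (w)*(w^3 - 8*w^2 + 19*w - 12) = w*(w - 1)*(w^2 - 7*w + 12) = w*(w - 4)*(w - 1)*(w - 3)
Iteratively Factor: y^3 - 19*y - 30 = (y + 2)*(y^2 - 2*y - 15) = (y - 5)*(y + 2)*(y + 3)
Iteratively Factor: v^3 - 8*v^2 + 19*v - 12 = (v - 3)*(v^2 - 5*v + 4) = (v - 3)*(v - 1)*(v - 4)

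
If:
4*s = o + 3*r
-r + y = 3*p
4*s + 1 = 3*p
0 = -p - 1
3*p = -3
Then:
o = -3*y - 13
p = -1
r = y + 3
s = -1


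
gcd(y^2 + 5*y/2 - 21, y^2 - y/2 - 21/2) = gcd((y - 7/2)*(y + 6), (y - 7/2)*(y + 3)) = y - 7/2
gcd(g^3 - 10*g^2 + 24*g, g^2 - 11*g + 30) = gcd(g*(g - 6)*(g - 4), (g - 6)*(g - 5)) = g - 6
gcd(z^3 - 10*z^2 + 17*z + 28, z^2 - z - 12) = z - 4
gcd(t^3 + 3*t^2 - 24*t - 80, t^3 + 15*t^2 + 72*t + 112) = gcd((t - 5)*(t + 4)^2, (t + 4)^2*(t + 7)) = t^2 + 8*t + 16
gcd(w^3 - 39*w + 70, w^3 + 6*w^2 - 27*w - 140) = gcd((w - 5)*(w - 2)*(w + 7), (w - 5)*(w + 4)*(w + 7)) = w^2 + 2*w - 35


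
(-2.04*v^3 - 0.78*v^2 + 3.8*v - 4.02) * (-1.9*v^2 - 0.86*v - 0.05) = 3.876*v^5 + 3.2364*v^4 - 6.4472*v^3 + 4.409*v^2 + 3.2672*v + 0.201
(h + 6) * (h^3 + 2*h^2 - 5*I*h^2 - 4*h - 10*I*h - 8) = h^4 + 8*h^3 - 5*I*h^3 + 8*h^2 - 40*I*h^2 - 32*h - 60*I*h - 48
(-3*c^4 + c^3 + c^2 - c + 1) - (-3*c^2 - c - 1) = -3*c^4 + c^3 + 4*c^2 + 2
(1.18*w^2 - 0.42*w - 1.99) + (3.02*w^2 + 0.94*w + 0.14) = 4.2*w^2 + 0.52*w - 1.85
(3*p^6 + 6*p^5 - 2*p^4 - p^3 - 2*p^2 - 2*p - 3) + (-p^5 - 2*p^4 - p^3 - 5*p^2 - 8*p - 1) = 3*p^6 + 5*p^5 - 4*p^4 - 2*p^3 - 7*p^2 - 10*p - 4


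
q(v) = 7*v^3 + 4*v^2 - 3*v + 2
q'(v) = 21*v^2 + 8*v - 3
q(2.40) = 114.61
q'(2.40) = 137.16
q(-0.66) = 3.71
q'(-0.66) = 0.87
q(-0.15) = 2.52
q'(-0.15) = -3.73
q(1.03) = 10.80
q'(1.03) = 27.52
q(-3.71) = -289.27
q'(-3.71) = 256.37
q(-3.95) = -355.15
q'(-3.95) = 293.05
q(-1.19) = -0.56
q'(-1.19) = 17.22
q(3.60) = 369.63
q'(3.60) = 297.96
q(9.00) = 5402.00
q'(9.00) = 1770.00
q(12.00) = 12638.00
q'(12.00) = 3117.00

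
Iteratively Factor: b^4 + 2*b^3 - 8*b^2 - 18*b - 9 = (b - 3)*(b^3 + 5*b^2 + 7*b + 3) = (b - 3)*(b + 3)*(b^2 + 2*b + 1) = (b - 3)*(b + 1)*(b + 3)*(b + 1)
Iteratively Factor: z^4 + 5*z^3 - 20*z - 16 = (z - 2)*(z^3 + 7*z^2 + 14*z + 8) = (z - 2)*(z + 1)*(z^2 + 6*z + 8) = (z - 2)*(z + 1)*(z + 2)*(z + 4)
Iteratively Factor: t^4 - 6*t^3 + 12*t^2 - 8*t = (t - 2)*(t^3 - 4*t^2 + 4*t) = (t - 2)^2*(t^2 - 2*t) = (t - 2)^3*(t)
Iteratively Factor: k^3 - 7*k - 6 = (k + 1)*(k^2 - k - 6) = (k + 1)*(k + 2)*(k - 3)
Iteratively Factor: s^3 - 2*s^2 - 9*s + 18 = (s - 2)*(s^2 - 9) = (s - 2)*(s + 3)*(s - 3)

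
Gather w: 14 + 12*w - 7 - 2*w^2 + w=-2*w^2 + 13*w + 7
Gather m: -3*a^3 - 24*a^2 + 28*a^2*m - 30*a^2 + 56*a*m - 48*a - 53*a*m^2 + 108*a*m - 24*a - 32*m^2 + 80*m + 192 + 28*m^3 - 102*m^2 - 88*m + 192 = -3*a^3 - 54*a^2 - 72*a + 28*m^3 + m^2*(-53*a - 134) + m*(28*a^2 + 164*a - 8) + 384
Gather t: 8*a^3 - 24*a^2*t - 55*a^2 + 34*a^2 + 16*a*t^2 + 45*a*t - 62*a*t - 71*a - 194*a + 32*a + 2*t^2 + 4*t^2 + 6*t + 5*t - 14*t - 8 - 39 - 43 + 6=8*a^3 - 21*a^2 - 233*a + t^2*(16*a + 6) + t*(-24*a^2 - 17*a - 3) - 84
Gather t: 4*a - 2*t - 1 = 4*a - 2*t - 1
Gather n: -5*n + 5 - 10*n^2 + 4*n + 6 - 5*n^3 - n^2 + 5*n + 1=-5*n^3 - 11*n^2 + 4*n + 12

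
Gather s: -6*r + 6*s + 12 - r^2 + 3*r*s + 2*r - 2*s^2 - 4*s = -r^2 - 4*r - 2*s^2 + s*(3*r + 2) + 12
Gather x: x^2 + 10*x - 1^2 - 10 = x^2 + 10*x - 11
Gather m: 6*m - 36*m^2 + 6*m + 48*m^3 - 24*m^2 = 48*m^3 - 60*m^2 + 12*m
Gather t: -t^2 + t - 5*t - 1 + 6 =-t^2 - 4*t + 5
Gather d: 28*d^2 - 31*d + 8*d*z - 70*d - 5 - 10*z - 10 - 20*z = 28*d^2 + d*(8*z - 101) - 30*z - 15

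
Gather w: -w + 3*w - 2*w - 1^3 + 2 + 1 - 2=0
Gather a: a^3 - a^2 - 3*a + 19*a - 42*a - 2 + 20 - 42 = a^3 - a^2 - 26*a - 24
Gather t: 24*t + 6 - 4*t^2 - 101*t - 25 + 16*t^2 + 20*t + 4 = 12*t^2 - 57*t - 15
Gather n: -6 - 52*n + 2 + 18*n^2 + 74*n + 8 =18*n^2 + 22*n + 4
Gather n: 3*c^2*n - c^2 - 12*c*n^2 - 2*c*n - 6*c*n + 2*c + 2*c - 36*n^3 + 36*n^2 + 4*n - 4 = -c^2 + 4*c - 36*n^3 + n^2*(36 - 12*c) + n*(3*c^2 - 8*c + 4) - 4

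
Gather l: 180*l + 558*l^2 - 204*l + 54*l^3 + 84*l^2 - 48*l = 54*l^3 + 642*l^2 - 72*l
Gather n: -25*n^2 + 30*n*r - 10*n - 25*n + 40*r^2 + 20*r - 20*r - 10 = -25*n^2 + n*(30*r - 35) + 40*r^2 - 10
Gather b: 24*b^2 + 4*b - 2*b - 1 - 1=24*b^2 + 2*b - 2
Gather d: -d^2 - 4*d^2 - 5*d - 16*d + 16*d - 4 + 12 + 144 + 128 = -5*d^2 - 5*d + 280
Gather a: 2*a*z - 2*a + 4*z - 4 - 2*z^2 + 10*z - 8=a*(2*z - 2) - 2*z^2 + 14*z - 12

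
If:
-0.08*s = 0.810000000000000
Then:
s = -10.12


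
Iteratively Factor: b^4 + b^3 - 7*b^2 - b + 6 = (b - 2)*(b^3 + 3*b^2 - b - 3) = (b - 2)*(b + 1)*(b^2 + 2*b - 3) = (b - 2)*(b - 1)*(b + 1)*(b + 3)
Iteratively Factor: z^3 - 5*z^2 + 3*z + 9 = (z + 1)*(z^2 - 6*z + 9) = (z - 3)*(z + 1)*(z - 3)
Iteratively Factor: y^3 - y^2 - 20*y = (y)*(y^2 - y - 20) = y*(y + 4)*(y - 5)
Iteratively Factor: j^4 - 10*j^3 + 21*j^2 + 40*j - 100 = (j + 2)*(j^3 - 12*j^2 + 45*j - 50) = (j - 2)*(j + 2)*(j^2 - 10*j + 25) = (j - 5)*(j - 2)*(j + 2)*(j - 5)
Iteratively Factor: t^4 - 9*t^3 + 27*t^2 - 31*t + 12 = (t - 1)*(t^3 - 8*t^2 + 19*t - 12) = (t - 4)*(t - 1)*(t^2 - 4*t + 3) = (t - 4)*(t - 3)*(t - 1)*(t - 1)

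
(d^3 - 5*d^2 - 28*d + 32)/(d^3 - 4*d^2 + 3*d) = (d^2 - 4*d - 32)/(d*(d - 3))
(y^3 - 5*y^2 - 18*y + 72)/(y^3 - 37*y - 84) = (y^2 - 9*y + 18)/(y^2 - 4*y - 21)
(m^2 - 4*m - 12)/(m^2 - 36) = (m + 2)/(m + 6)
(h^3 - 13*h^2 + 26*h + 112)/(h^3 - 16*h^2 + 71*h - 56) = (h + 2)/(h - 1)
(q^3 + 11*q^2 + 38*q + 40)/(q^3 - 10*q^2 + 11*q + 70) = (q^2 + 9*q + 20)/(q^2 - 12*q + 35)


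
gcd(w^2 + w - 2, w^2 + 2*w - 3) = w - 1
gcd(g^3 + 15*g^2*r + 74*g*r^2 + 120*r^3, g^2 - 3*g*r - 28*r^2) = g + 4*r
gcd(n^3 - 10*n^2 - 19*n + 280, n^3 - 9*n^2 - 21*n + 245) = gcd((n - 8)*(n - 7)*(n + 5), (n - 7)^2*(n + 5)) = n^2 - 2*n - 35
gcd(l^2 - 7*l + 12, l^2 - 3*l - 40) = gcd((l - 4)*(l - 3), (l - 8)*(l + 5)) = 1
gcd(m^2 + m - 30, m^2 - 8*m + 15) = m - 5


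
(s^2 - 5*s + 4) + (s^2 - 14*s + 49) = 2*s^2 - 19*s + 53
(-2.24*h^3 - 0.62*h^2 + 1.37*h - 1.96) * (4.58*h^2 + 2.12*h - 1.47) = -10.2592*h^5 - 7.5884*h^4 + 8.253*h^3 - 5.161*h^2 - 6.1691*h + 2.8812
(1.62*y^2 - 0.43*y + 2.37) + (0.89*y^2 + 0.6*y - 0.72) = 2.51*y^2 + 0.17*y + 1.65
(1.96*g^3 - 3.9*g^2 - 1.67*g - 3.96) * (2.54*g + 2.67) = 4.9784*g^4 - 4.6728*g^3 - 14.6548*g^2 - 14.5173*g - 10.5732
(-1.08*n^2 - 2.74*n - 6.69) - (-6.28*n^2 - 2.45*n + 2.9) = 5.2*n^2 - 0.29*n - 9.59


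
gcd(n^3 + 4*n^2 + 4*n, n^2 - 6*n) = n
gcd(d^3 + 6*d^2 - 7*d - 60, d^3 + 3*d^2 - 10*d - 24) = d^2 + d - 12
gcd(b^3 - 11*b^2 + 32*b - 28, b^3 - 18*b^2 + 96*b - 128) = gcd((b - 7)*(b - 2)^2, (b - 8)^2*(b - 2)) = b - 2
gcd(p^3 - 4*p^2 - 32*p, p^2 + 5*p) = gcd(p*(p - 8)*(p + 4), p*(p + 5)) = p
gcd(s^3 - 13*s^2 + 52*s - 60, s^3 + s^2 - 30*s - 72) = s - 6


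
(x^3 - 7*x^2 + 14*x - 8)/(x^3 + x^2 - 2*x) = (x^2 - 6*x + 8)/(x*(x + 2))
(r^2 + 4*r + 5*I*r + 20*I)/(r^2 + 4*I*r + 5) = (r + 4)/(r - I)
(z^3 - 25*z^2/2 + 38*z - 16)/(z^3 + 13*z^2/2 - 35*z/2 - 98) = (2*z^2 - 17*z + 8)/(2*z^2 + 21*z + 49)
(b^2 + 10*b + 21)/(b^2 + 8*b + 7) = (b + 3)/(b + 1)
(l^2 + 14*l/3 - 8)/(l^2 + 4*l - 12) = (l - 4/3)/(l - 2)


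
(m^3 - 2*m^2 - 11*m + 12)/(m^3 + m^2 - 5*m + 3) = (m - 4)/(m - 1)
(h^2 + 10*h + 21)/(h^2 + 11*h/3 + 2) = 3*(h + 7)/(3*h + 2)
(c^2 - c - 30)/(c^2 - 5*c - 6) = (c + 5)/(c + 1)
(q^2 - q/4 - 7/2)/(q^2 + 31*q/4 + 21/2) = (q - 2)/(q + 6)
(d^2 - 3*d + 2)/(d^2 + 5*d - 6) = (d - 2)/(d + 6)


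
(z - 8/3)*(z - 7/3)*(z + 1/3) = z^3 - 14*z^2/3 + 41*z/9 + 56/27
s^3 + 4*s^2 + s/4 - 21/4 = (s - 1)*(s + 3/2)*(s + 7/2)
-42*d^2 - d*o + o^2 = (-7*d + o)*(6*d + o)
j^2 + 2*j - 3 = (j - 1)*(j + 3)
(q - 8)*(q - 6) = q^2 - 14*q + 48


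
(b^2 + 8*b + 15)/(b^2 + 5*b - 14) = (b^2 + 8*b + 15)/(b^2 + 5*b - 14)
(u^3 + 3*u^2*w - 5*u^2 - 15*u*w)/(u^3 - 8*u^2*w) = (u^2 + 3*u*w - 5*u - 15*w)/(u*(u - 8*w))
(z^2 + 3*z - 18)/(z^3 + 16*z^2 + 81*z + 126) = (z - 3)/(z^2 + 10*z + 21)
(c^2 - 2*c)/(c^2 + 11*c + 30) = c*(c - 2)/(c^2 + 11*c + 30)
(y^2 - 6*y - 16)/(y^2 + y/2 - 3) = 2*(y - 8)/(2*y - 3)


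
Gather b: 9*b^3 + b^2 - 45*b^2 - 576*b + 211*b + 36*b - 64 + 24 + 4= 9*b^3 - 44*b^2 - 329*b - 36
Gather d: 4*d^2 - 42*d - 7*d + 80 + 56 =4*d^2 - 49*d + 136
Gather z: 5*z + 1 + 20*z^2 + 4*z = 20*z^2 + 9*z + 1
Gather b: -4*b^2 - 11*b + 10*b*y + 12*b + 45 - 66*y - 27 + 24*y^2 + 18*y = -4*b^2 + b*(10*y + 1) + 24*y^2 - 48*y + 18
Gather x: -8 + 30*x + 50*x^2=50*x^2 + 30*x - 8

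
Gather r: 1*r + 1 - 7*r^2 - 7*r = -7*r^2 - 6*r + 1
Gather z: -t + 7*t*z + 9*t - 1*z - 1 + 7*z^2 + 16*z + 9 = 8*t + 7*z^2 + z*(7*t + 15) + 8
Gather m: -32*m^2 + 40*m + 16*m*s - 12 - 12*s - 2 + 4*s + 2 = -32*m^2 + m*(16*s + 40) - 8*s - 12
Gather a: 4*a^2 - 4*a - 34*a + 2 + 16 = 4*a^2 - 38*a + 18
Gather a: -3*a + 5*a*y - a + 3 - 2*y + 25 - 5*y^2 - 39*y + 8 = a*(5*y - 4) - 5*y^2 - 41*y + 36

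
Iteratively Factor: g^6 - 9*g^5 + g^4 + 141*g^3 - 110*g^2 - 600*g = (g + 3)*(g^5 - 12*g^4 + 37*g^3 + 30*g^2 - 200*g) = (g + 2)*(g + 3)*(g^4 - 14*g^3 + 65*g^2 - 100*g) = g*(g + 2)*(g + 3)*(g^3 - 14*g^2 + 65*g - 100) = g*(g - 4)*(g + 2)*(g + 3)*(g^2 - 10*g + 25) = g*(g - 5)*(g - 4)*(g + 2)*(g + 3)*(g - 5)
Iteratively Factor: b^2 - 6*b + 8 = (b - 2)*(b - 4)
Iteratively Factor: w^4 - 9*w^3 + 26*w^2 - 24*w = (w - 4)*(w^3 - 5*w^2 + 6*w) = w*(w - 4)*(w^2 - 5*w + 6) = w*(w - 4)*(w - 2)*(w - 3)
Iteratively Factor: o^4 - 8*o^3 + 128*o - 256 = (o - 4)*(o^3 - 4*o^2 - 16*o + 64) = (o - 4)^2*(o^2 - 16) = (o - 4)^2*(o + 4)*(o - 4)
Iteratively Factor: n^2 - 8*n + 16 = (n - 4)*(n - 4)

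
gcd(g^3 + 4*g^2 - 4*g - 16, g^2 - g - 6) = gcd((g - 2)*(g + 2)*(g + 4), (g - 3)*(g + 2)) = g + 2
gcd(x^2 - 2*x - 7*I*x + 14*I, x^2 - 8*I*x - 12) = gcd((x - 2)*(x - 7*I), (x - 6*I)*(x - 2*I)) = 1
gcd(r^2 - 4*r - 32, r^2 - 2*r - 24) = r + 4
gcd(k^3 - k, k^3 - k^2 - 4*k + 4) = k - 1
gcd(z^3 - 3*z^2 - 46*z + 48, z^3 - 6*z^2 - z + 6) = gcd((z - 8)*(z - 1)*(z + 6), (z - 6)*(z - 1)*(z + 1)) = z - 1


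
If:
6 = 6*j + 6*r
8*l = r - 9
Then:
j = 1 - r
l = r/8 - 9/8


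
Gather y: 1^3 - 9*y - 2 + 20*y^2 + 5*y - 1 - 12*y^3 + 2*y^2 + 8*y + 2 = -12*y^3 + 22*y^2 + 4*y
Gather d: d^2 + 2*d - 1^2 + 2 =d^2 + 2*d + 1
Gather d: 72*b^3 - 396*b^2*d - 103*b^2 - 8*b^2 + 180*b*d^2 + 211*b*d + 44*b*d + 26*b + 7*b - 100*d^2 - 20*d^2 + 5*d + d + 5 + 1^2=72*b^3 - 111*b^2 + 33*b + d^2*(180*b - 120) + d*(-396*b^2 + 255*b + 6) + 6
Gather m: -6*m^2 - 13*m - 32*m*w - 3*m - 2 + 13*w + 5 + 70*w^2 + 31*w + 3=-6*m^2 + m*(-32*w - 16) + 70*w^2 + 44*w + 6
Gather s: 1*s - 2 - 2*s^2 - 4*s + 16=-2*s^2 - 3*s + 14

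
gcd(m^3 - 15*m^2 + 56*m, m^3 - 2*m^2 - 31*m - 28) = m - 7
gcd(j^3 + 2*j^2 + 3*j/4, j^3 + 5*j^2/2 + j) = j^2 + j/2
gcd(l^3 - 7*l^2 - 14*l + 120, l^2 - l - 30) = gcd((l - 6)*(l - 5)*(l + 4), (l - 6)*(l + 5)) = l - 6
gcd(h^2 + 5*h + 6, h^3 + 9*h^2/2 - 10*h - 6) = 1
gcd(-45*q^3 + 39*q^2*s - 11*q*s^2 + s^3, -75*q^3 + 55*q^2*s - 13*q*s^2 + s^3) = 15*q^2 - 8*q*s + s^2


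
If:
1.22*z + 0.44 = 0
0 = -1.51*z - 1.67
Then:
No Solution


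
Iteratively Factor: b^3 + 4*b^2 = (b)*(b^2 + 4*b) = b*(b + 4)*(b)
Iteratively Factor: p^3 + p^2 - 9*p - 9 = (p + 3)*(p^2 - 2*p - 3) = (p - 3)*(p + 3)*(p + 1)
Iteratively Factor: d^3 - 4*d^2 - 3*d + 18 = (d - 3)*(d^2 - d - 6) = (d - 3)*(d + 2)*(d - 3)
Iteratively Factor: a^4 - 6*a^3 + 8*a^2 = (a)*(a^3 - 6*a^2 + 8*a) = a*(a - 4)*(a^2 - 2*a) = a^2*(a - 4)*(a - 2)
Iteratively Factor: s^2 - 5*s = (s - 5)*(s)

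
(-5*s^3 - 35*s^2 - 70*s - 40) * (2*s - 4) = -10*s^4 - 50*s^3 + 200*s + 160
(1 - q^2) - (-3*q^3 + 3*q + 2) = 3*q^3 - q^2 - 3*q - 1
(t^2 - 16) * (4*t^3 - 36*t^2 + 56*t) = 4*t^5 - 36*t^4 - 8*t^3 + 576*t^2 - 896*t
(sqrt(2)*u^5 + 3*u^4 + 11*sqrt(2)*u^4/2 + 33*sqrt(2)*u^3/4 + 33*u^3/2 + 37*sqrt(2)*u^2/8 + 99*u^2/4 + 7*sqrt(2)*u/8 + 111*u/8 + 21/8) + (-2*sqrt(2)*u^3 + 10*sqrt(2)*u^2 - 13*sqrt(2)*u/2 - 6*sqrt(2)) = sqrt(2)*u^5 + 3*u^4 + 11*sqrt(2)*u^4/2 + 25*sqrt(2)*u^3/4 + 33*u^3/2 + 117*sqrt(2)*u^2/8 + 99*u^2/4 - 45*sqrt(2)*u/8 + 111*u/8 - 6*sqrt(2) + 21/8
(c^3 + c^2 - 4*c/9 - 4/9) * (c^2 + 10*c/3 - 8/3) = c^5 + 13*c^4/3 + 2*c^3/9 - 124*c^2/27 - 8*c/27 + 32/27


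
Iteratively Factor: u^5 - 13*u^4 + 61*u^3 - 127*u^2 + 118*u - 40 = (u - 4)*(u^4 - 9*u^3 + 25*u^2 - 27*u + 10) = (u - 4)*(u - 2)*(u^3 - 7*u^2 + 11*u - 5) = (u - 4)*(u - 2)*(u - 1)*(u^2 - 6*u + 5) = (u - 5)*(u - 4)*(u - 2)*(u - 1)*(u - 1)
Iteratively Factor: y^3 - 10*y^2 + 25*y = (y)*(y^2 - 10*y + 25) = y*(y - 5)*(y - 5)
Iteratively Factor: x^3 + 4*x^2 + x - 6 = (x + 3)*(x^2 + x - 2) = (x + 2)*(x + 3)*(x - 1)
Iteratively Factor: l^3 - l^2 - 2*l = (l - 2)*(l^2 + l) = l*(l - 2)*(l + 1)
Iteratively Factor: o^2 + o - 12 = (o + 4)*(o - 3)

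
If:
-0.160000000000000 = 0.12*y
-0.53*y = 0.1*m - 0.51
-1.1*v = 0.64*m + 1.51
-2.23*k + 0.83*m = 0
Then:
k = 4.53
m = 12.17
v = -8.45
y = -1.33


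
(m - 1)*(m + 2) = m^2 + m - 2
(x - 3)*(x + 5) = x^2 + 2*x - 15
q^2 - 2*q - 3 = (q - 3)*(q + 1)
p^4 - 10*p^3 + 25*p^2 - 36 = (p - 6)*(p - 3)*(p - 2)*(p + 1)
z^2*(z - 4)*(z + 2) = z^4 - 2*z^3 - 8*z^2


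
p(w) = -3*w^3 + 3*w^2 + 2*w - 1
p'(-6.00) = -358.00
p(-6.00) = 743.00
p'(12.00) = -1222.00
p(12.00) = -4729.00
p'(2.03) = -22.91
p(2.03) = -9.67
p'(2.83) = -53.10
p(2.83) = -39.31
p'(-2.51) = -69.76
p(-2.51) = 60.32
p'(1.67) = -13.08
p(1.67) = -3.27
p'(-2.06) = -48.55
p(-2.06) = 33.84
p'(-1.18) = -17.61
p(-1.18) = 5.75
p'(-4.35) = -194.40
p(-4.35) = 294.01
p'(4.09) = -124.01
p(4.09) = -147.89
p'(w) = -9*w^2 + 6*w + 2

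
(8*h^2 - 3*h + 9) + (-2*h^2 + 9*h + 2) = 6*h^2 + 6*h + 11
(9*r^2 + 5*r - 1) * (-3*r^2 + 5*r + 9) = -27*r^4 + 30*r^3 + 109*r^2 + 40*r - 9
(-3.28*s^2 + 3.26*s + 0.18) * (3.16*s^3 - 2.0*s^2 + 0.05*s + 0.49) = -10.3648*s^5 + 16.8616*s^4 - 6.1152*s^3 - 1.8042*s^2 + 1.6064*s + 0.0882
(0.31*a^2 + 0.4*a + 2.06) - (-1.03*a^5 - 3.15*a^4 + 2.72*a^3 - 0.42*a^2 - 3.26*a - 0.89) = 1.03*a^5 + 3.15*a^4 - 2.72*a^3 + 0.73*a^2 + 3.66*a + 2.95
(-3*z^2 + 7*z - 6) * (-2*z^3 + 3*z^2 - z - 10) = 6*z^5 - 23*z^4 + 36*z^3 + 5*z^2 - 64*z + 60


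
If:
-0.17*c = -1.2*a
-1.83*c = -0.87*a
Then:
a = 0.00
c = 0.00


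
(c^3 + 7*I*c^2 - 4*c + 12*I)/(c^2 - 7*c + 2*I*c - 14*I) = (c^2 + 5*I*c + 6)/(c - 7)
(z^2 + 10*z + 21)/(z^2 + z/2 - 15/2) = 2*(z + 7)/(2*z - 5)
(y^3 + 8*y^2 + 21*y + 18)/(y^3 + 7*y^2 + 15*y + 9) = (y + 2)/(y + 1)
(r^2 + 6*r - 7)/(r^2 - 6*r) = (r^2 + 6*r - 7)/(r*(r - 6))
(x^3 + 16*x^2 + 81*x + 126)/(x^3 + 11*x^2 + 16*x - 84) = (x + 3)/(x - 2)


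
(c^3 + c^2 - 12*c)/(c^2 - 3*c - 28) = c*(c - 3)/(c - 7)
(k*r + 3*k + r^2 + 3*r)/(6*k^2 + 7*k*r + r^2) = (r + 3)/(6*k + r)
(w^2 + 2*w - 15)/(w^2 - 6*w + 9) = (w + 5)/(w - 3)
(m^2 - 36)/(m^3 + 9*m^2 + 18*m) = (m - 6)/(m*(m + 3))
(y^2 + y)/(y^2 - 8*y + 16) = y*(y + 1)/(y^2 - 8*y + 16)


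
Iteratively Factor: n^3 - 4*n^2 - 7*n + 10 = (n - 1)*(n^2 - 3*n - 10) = (n - 5)*(n - 1)*(n + 2)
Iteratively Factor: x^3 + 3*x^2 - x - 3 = (x - 1)*(x^2 + 4*x + 3) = (x - 1)*(x + 1)*(x + 3)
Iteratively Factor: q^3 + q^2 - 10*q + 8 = (q - 1)*(q^2 + 2*q - 8) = (q - 2)*(q - 1)*(q + 4)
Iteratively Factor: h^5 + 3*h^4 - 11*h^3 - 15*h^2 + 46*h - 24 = (h - 2)*(h^4 + 5*h^3 - h^2 - 17*h + 12) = (h - 2)*(h + 3)*(h^3 + 2*h^2 - 7*h + 4) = (h - 2)*(h - 1)*(h + 3)*(h^2 + 3*h - 4) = (h - 2)*(h - 1)^2*(h + 3)*(h + 4)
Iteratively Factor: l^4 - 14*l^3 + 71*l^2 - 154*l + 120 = (l - 5)*(l^3 - 9*l^2 + 26*l - 24) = (l - 5)*(l - 3)*(l^2 - 6*l + 8) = (l - 5)*(l - 3)*(l - 2)*(l - 4)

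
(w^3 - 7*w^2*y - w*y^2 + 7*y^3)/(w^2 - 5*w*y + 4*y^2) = (-w^2 + 6*w*y + 7*y^2)/(-w + 4*y)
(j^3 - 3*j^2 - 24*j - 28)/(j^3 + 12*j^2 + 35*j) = (j^3 - 3*j^2 - 24*j - 28)/(j*(j^2 + 12*j + 35))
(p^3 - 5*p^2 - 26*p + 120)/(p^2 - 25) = (p^2 - 10*p + 24)/(p - 5)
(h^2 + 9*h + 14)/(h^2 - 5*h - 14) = (h + 7)/(h - 7)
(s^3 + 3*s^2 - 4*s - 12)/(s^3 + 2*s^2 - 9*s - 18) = (s - 2)/(s - 3)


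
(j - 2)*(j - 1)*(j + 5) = j^3 + 2*j^2 - 13*j + 10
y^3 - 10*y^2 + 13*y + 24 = (y - 8)*(y - 3)*(y + 1)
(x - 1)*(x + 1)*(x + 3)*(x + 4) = x^4 + 7*x^3 + 11*x^2 - 7*x - 12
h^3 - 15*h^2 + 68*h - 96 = (h - 8)*(h - 4)*(h - 3)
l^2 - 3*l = l*(l - 3)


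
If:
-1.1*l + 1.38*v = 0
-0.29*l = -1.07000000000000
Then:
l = 3.69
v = 2.94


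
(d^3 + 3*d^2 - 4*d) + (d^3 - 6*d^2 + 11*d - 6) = 2*d^3 - 3*d^2 + 7*d - 6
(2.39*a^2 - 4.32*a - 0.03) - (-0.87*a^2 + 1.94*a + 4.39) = 3.26*a^2 - 6.26*a - 4.42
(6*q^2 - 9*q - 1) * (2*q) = 12*q^3 - 18*q^2 - 2*q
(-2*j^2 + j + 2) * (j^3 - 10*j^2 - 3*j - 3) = -2*j^5 + 21*j^4 - 2*j^3 - 17*j^2 - 9*j - 6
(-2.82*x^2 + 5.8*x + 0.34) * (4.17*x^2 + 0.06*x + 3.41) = -11.7594*x^4 + 24.0168*x^3 - 7.8504*x^2 + 19.7984*x + 1.1594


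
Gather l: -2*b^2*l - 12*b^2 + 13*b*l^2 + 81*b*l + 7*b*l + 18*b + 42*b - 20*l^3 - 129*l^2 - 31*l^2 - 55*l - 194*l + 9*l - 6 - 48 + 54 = -12*b^2 + 60*b - 20*l^3 + l^2*(13*b - 160) + l*(-2*b^2 + 88*b - 240)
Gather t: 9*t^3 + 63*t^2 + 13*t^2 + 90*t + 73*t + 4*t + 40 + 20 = 9*t^3 + 76*t^2 + 167*t + 60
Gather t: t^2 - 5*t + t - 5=t^2 - 4*t - 5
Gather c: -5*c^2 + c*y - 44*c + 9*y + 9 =-5*c^2 + c*(y - 44) + 9*y + 9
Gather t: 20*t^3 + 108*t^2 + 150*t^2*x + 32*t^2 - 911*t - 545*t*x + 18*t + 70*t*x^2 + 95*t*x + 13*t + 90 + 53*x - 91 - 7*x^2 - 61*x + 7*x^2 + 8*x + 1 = 20*t^3 + t^2*(150*x + 140) + t*(70*x^2 - 450*x - 880)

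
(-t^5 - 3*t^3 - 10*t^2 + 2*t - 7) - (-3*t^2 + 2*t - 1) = -t^5 - 3*t^3 - 7*t^2 - 6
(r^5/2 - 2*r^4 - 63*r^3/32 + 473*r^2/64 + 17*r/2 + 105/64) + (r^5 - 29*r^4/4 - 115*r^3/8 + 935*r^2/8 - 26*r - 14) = 3*r^5/2 - 37*r^4/4 - 523*r^3/32 + 7953*r^2/64 - 35*r/2 - 791/64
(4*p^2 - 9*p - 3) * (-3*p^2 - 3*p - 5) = -12*p^4 + 15*p^3 + 16*p^2 + 54*p + 15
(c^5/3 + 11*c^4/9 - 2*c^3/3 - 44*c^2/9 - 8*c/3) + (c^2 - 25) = c^5/3 + 11*c^4/9 - 2*c^3/3 - 35*c^2/9 - 8*c/3 - 25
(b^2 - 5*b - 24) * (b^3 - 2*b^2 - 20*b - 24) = b^5 - 7*b^4 - 34*b^3 + 124*b^2 + 600*b + 576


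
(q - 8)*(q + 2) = q^2 - 6*q - 16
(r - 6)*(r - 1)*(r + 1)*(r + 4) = r^4 - 2*r^3 - 25*r^2 + 2*r + 24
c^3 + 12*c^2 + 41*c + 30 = (c + 1)*(c + 5)*(c + 6)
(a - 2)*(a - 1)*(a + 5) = a^3 + 2*a^2 - 13*a + 10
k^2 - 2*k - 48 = (k - 8)*(k + 6)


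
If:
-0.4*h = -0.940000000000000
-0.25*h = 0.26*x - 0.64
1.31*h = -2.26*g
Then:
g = -1.36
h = 2.35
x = 0.20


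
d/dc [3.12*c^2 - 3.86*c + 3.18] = 6.24*c - 3.86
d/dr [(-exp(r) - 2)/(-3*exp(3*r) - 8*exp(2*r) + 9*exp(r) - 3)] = (-(exp(r) + 2)*(9*exp(2*r) + 16*exp(r) - 9) + 3*exp(3*r) + 8*exp(2*r) - 9*exp(r) + 3)*exp(r)/(3*exp(3*r) + 8*exp(2*r) - 9*exp(r) + 3)^2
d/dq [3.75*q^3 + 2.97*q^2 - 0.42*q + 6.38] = 11.25*q^2 + 5.94*q - 0.42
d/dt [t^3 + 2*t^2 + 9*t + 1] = 3*t^2 + 4*t + 9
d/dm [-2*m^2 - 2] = -4*m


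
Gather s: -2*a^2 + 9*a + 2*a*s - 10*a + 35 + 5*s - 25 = -2*a^2 - a + s*(2*a + 5) + 10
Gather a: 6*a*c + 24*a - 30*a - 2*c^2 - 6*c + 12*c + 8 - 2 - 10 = a*(6*c - 6) - 2*c^2 + 6*c - 4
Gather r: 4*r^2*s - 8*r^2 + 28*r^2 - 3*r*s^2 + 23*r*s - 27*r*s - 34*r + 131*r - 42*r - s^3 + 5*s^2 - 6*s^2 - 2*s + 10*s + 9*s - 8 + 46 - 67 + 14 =r^2*(4*s + 20) + r*(-3*s^2 - 4*s + 55) - s^3 - s^2 + 17*s - 15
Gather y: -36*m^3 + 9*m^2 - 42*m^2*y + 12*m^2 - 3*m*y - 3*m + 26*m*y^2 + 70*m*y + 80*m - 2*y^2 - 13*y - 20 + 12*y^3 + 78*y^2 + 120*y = -36*m^3 + 21*m^2 + 77*m + 12*y^3 + y^2*(26*m + 76) + y*(-42*m^2 + 67*m + 107) - 20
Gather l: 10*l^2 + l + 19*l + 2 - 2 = 10*l^2 + 20*l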